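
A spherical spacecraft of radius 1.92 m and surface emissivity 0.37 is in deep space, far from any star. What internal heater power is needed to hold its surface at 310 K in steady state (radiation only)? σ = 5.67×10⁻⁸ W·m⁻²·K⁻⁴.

P = εσ·4πr²·T⁴.
4πr² = 46.32 m²; T⁴ = 9.235×10⁹ K⁴.
P = 0.37·5.67×10⁻⁸·46.32·9.235×10⁹.

P ≈ 8980 W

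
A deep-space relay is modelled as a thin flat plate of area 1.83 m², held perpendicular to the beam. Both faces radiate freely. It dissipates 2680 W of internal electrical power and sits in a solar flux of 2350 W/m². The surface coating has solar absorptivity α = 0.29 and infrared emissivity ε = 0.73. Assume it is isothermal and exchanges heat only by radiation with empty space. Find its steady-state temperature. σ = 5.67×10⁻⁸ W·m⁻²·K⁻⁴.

At steady state, absorbed solar power + internal power = radiated power.
Absorbed: α·S·A_cross = 0.29·2350·1.830 = 1247 W (cross-section A).
Total input = 1247 + 2680 = 3927 W.
Radiated: εσ·A_surf·T⁴ with A_surf = 2A = 3.660 m².
T⁴ = 3927/(0.73·5.67×10⁻⁸·3.660) = 2.592×10¹⁰ K⁴.

T ≈ 401 K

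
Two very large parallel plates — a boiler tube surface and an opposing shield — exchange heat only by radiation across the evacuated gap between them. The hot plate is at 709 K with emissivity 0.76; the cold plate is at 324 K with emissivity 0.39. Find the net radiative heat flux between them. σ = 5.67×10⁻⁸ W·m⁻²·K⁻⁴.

For two infinite grey parallel plates, q = σ(T₁⁴ − T₂⁴)/(1/ε₁ + 1/ε₂ − 1).
T₁⁴ − T₂⁴ = 2.527×10¹¹ − 1.102×10¹⁰ = 2.417×10¹¹ K⁴.
1/ε₁ + 1/ε₂ − 1 = 1.316 + 2.564 − 1 = 2.880.
q = 5.67×10⁻⁸ × 2.417×10¹¹ / 2.880.

q ≈ 4760 W/m²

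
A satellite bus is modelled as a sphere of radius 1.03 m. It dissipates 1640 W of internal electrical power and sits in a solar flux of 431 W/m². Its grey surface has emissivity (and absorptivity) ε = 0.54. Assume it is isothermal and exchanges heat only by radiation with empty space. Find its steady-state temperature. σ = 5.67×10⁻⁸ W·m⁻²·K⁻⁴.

At steady state, absorbed solar power + internal power = radiated power.
Absorbed: α·S·A_cross = 0.54·431·3.333 = 775.7 W (cross-section πr²).
Total input = 775.7 + 1640 = 2416 W.
Radiated: εσ·A_surf·T⁴ with A_surf = 4πr² = 13.33 m².
T⁴ = 2416/(0.54·5.67×10⁻⁸·13.33) = 5.918×10⁹ K⁴.

T ≈ 277 K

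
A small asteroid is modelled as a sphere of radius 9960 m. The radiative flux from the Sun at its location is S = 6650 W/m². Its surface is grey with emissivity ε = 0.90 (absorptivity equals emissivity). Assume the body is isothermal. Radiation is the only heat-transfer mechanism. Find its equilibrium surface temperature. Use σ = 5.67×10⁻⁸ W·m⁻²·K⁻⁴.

T ≈ 414 K

At equilibrium, absorbed power = emitted power.
Absorbing cross-section = πr² = 3.117×10⁸ m²; emitting surface = 4πr² = 1.247×10⁹ m² (ratio 4).
εS·A_cross = εσ·A_surf·T⁴  ⇒  T⁴ = S/(4σ)   (ε cancels).
T⁴ = 6650/(4·5.67×10⁻⁸) = 2.932×10¹⁰ K⁴.
T = (2.932×10¹⁰)^(1/4).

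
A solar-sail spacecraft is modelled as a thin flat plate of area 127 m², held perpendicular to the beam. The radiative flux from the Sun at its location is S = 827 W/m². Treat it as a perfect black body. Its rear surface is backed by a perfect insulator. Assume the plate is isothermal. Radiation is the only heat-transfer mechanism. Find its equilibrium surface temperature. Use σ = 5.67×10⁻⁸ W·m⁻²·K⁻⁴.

T ≈ 348 K

At equilibrium, absorbed power = emitted power.
Absorbing cross-section = A = 127.0 m²; emitting surface = A = 127.0 m² (ratio 1).
S·A_cross = εσ·A_surf·T⁴  ⇒  T⁴ = S/(1σ).
T⁴ = 1.00·827/(1·5.67×10⁻⁸) = 1.459×10¹⁰ K⁴.
T = (1.459×10¹⁰)^(1/4).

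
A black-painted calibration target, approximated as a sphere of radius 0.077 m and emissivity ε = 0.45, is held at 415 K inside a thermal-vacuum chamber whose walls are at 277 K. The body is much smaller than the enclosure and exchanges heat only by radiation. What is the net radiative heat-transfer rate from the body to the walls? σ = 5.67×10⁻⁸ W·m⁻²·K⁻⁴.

For a small grey body in a large enclosure: P_net = εσA(T_body⁴ − T_wall⁴).
A = 4πr² = 0.07451 m²; T_body⁴ − T_wall⁴ = 2.966×10¹⁰ − 5.887×10⁹ = 2.377×10¹⁰ K⁴.
|P_net| = 0.45·5.67×10⁻⁸·0.07451·2.377×10¹⁰.

P_net ≈ 45.2 W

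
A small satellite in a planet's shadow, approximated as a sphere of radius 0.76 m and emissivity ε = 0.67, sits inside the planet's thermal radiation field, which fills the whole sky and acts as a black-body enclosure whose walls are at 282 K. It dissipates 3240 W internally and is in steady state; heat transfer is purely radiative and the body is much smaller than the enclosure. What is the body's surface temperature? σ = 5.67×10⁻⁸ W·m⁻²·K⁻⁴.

For a small grey body in a large enclosure, net radiated power = εσA(T⁴ − T_w⁴).
Steady state: P = εσA(T⁴ − T_w⁴) with A = 4πr² = 7.258 m².
T⁴ = P/(εσA) + T_w⁴ = 3240/(0.67·5.67×10⁻⁸·7.258) + (282)⁴
    = 1.175×10¹⁰ + 6.324×10⁹ = 1.807×10¹⁰ K⁴.

T ≈ 367 K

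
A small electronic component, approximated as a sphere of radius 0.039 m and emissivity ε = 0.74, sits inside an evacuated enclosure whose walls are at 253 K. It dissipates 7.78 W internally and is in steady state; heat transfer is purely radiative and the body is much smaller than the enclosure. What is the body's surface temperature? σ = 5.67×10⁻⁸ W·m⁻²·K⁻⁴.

For a small grey body in a large enclosure, net radiated power = εσA(T⁴ − T_w⁴).
Steady state: P = εσA(T⁴ − T_w⁴) with A = 4πr² = 0.01911 m².
T⁴ = P/(εσA) + T_w⁴ = 7.78/(0.74·5.67×10⁻⁸·0.01911) + (253)⁴
    = 9.701×10⁹ + 4.097×10⁹ = 1.380×10¹⁰ K⁴.

T ≈ 343 K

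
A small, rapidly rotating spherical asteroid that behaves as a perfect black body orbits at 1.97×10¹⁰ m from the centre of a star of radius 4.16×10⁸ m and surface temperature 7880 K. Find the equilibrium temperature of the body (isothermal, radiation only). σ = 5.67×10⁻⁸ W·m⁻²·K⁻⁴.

T ≈ 810 K

The star's surface emits σT_*⁴; at distance d the flux is S = σT_*⁴(R_*/d)².
S = 5.67×10⁻⁸·(7880)⁴·(4.16×10⁸/1.97×10¹⁰)² = 97490 W/m².
For an isothermal sphere T⁴ = (1−a)S/(4σ) = 4.298×10¹¹ K⁴.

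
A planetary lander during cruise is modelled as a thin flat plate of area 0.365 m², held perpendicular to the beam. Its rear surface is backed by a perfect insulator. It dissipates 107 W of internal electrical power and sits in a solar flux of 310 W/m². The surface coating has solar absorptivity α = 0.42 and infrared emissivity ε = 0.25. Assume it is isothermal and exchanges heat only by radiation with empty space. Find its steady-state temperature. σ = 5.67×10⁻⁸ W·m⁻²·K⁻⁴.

T ≈ 416 K

At steady state, absorbed solar power + internal power = radiated power.
Absorbed: α·S·A_cross = 0.42·310·0.3650 = 47.52 W (cross-section A).
Total input = 47.52 + 107 = 154.5 W.
Radiated: εσ·A_surf·T⁴ with A_surf = A = 0.3650 m².
T⁴ = 154.5/(0.25·5.67×10⁻⁸·0.3650) = 2.987×10¹⁰ K⁴.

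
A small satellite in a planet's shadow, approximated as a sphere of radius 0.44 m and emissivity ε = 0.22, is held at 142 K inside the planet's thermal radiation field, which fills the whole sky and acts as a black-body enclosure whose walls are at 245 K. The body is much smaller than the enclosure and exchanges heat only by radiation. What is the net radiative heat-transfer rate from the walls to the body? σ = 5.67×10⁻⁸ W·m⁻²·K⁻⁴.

P_net ≈ 97.0 W

For a small grey body in a large enclosure: P_net = εσA(T_body⁴ − T_wall⁴).
A = 4πr² = 2.433 m²; T_body⁴ − T_wall⁴ = 4.066×10⁸ − 3.603×10⁹ = -3.196×10⁹ K⁴.
|P_net| = 0.22·5.67×10⁻⁸·2.433·3.196×10⁹.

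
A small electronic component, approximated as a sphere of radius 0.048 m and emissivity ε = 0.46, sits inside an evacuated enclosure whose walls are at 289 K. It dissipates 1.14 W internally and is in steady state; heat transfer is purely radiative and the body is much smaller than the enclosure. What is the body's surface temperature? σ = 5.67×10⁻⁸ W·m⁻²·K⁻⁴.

T ≈ 304 K

For a small grey body in a large enclosure, net radiated power = εσA(T⁴ − T_w⁴).
Steady state: P = εσA(T⁴ − T_w⁴) with A = 4πr² = 0.02895 m².
T⁴ = P/(εσA) + T_w⁴ = 1.14/(0.46·5.67×10⁻⁸·0.02895) + (289)⁴
    = 1.510×10⁹ + 6.976×10⁹ = 8.485×10⁹ K⁴.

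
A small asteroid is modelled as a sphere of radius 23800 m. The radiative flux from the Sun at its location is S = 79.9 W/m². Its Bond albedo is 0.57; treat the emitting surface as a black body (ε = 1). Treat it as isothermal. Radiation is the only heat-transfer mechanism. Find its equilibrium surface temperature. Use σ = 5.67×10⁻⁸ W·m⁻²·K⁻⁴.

At equilibrium, absorbed power = emitted power.
Absorbing cross-section = πr² = 1.780×10⁹ m²; emitting surface = 4πr² = 7.118×10⁹ m² (ratio 4).
(1−a)S·A_cross = εσ·A_surf·T⁴  ⇒  T⁴ = (1−a)S/(4σ).
T⁴ = 0.430·79.9/(4·5.67×10⁻⁸) = 1.515×10⁸ K⁴.
T = (1.515×10⁸)^(1/4).

T ≈ 111 K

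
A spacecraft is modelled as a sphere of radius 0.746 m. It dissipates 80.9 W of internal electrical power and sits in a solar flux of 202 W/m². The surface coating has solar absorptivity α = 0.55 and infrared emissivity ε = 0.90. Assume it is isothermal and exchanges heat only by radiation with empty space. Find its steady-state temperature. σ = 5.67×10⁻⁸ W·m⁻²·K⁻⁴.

At steady state, absorbed solar power + internal power = radiated power.
Absorbed: α·S·A_cross = 0.55·202·1.748 = 194.2 W (cross-section πr²).
Total input = 194.2 + 80.9 = 275.1 W.
Radiated: εσ·A_surf·T⁴ with A_surf = 4πr² = 6.993 m².
T⁴ = 275.1/(0.90·5.67×10⁻⁸·6.993) = 7.710×10⁸ K⁴.

T ≈ 167 K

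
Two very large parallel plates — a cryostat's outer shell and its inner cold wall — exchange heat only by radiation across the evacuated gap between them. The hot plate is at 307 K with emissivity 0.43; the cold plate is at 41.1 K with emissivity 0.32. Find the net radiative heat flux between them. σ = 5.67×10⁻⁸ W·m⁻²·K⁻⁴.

q ≈ 113 W/m²

For two infinite grey parallel plates, q = σ(T₁⁴ − T₂⁴)/(1/ε₁ + 1/ε₂ − 1).
T₁⁴ − T₂⁴ = 8.883×10⁹ − 2.853×10⁶ = 8.880×10⁹ K⁴.
1/ε₁ + 1/ε₂ − 1 = 2.326 + 3.125 − 1 = 4.451.
q = 5.67×10⁻⁸ × 8.880×10⁹ / 4.451.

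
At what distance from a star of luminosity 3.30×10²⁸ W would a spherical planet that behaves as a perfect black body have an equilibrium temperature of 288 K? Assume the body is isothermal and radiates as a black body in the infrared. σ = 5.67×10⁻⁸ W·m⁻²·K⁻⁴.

For an isothermal black-emitting sphere, (1−a)S·πr² = σ·4πr²·T⁴ ⇒ S = 4σT⁴/(1−a).
S = 4·5.67×10⁻⁸·(288)⁴/1.00 = 1560 W/m².
Flux falls as S = L/(4πd²), so d = √(L/(4πS)) = √(3.30×10²⁸/(4π·1560)).

d ≈ 1.30×10¹² m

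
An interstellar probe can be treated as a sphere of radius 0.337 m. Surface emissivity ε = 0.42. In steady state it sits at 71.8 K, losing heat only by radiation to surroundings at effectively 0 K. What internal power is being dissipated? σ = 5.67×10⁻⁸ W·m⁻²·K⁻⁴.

Steady state: P = εσA T⁴.
A = 4πr² = 1.427 m²; T⁴ = (71.8)⁴ = 2.658×10⁷ K⁴.
P = 0.42 × 5.67×10⁻⁸ × 1.427 × 2.658×10⁷.

P ≈ 0.903 W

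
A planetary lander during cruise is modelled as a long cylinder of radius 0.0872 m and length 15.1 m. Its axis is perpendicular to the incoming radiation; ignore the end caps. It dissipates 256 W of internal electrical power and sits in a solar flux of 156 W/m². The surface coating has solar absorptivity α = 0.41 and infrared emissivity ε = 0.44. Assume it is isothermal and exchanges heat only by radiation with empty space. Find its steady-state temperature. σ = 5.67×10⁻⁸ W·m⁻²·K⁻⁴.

T ≈ 213 K

At steady state, absorbed solar power + internal power = radiated power.
Absorbed: α·S·A_cross = 0.41·156·2.633 = 168.4 W (cross-section 2rL).
Total input = 168.4 + 256 = 424.4 W.
Radiated: εσ·A_surf·T⁴ with A_surf = 2πrL = 8.273 m².
T⁴ = 424.4/(0.44·5.67×10⁻⁸·8.273) = 2.056×10⁹ K⁴.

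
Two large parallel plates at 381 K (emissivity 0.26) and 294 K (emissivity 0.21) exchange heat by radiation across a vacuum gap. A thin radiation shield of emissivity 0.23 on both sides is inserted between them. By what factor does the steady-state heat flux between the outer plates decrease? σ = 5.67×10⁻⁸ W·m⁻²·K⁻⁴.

factor ≈ 2.01

Without shield: q₀ = σΔ(T⁴)/(1/ε₁+1/ε₂−1) with denominator 7.608.
With shield the two gaps are in series; the resistances add: (1/ε₁+1/ε_s−1)+(1/ε_s+1/ε₂−1) = 7.194+8.110 = 15.30.
Heat-flux ratio q₀/q = 15.30/7.608.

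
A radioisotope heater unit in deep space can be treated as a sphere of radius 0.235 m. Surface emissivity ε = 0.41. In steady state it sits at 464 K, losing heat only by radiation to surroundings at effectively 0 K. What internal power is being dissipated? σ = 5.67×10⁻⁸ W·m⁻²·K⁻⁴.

P ≈ 748 W

Steady state: P = εσA T⁴.
A = 4πr² = 0.6940 m²; T⁴ = (464)⁴ = 4.635×10¹⁰ K⁴.
P = 0.41 × 5.67×10⁻⁸ × 0.6940 × 4.635×10¹⁰.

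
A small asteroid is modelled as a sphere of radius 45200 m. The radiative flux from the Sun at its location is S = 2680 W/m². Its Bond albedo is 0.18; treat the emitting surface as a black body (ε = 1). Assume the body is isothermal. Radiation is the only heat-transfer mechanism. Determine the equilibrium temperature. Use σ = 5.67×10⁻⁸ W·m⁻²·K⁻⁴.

T ≈ 314 K

At equilibrium, absorbed power = emitted power.
Absorbing cross-section = πr² = 6.418×10⁹ m²; emitting surface = 4πr² = 2.567×10¹⁰ m² (ratio 4).
(1−a)S·A_cross = εσ·A_surf·T⁴  ⇒  T⁴ = (1−a)S/(4σ).
T⁴ = 0.820·2680/(4·5.67×10⁻⁸) = 9.690×10⁹ K⁴.
T = (9.690×10⁹)^(1/4).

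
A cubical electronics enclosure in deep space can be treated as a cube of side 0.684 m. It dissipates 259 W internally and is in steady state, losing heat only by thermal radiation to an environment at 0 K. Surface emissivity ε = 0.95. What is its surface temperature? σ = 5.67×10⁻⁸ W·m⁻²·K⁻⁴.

Steady state: internal power = radiated power, P = εσA T⁴.
Radiating area A = 6L² = 2.807 m².
T⁴ = P/(εσA) = 259/(0.95·5.67×10⁻⁸·2.807) = 1.713×10⁹ K⁴.
T = (1.713×10⁹)^(1/4).

T ≈ 203 K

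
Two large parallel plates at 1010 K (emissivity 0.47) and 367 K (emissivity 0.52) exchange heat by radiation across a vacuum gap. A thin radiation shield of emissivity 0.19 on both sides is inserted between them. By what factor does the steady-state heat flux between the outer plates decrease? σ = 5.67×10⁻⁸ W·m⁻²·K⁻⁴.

Without shield: q₀ = σΔ(T⁴)/(1/ε₁+1/ε₂−1) with denominator 3.051.
With shield the two gaps are in series; the resistances add: (1/ε₁+1/ε_s−1)+(1/ε_s+1/ε₂−1) = 6.391+6.186 = 12.58.
Heat-flux ratio q₀/q = 12.58/3.051.

factor ≈ 4.12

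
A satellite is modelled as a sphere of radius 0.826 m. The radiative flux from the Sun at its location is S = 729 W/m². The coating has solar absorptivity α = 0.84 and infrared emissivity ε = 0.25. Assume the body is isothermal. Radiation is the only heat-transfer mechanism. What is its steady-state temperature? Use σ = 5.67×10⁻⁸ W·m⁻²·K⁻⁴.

T ≈ 322 K

At equilibrium, absorbed power = emitted power.
Absorbing cross-section = πr² = 2.143 m²; emitting surface = 4πr² = 8.574 m² (ratio 4).
αS·A_cross = εσ·A_surf·T⁴  ⇒  T⁴ = αS/(ε·4σ).
T⁴ = 0.840·729/(0.25·4·5.67×10⁻⁸) = 1.080×10¹⁰ K⁴.
T = (1.080×10¹⁰)^(1/4).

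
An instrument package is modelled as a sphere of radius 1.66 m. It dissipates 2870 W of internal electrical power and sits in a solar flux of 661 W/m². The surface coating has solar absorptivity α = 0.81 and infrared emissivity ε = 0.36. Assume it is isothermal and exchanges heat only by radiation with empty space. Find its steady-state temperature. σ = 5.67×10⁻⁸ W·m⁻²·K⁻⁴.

T ≈ 321 K

At steady state, absorbed solar power + internal power = radiated power.
Absorbed: α·S·A_cross = 0.81·661·8.657 = 4635 W (cross-section πr²).
Total input = 4635 + 2870 = 7505 W.
Radiated: εσ·A_surf·T⁴ with A_surf = 4πr² = 34.63 m².
T⁴ = 7505/(0.36·5.67×10⁻⁸·34.63) = 1.062×10¹⁰ K⁴.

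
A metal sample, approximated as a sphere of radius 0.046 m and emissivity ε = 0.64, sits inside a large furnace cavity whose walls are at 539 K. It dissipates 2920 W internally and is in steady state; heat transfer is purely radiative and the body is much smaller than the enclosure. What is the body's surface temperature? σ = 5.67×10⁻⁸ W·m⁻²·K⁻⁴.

For a small grey body in a large enclosure, net radiated power = εσA(T⁴ − T_w⁴).
Steady state: P = εσA(T⁴ − T_w⁴) with A = 4πr² = 0.02659 m².
T⁴ = P/(εσA) + T_w⁴ = 2920/(0.64·5.67×10⁻⁸·0.02659) + (539)⁴
    = 3.026×10¹² + 8.440×10¹⁰ = 3.111×10¹² K⁴.

T ≈ 1330 K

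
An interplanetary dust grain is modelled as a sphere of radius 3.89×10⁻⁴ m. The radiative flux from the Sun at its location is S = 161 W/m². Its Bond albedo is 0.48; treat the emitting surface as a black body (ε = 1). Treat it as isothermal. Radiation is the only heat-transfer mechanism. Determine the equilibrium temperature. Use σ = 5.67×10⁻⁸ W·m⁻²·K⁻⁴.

T ≈ 139 K

At equilibrium, absorbed power = emitted power.
Absorbing cross-section = πr² = 4.754×10⁻⁷ m²; emitting surface = 4πr² = 1.902×10⁻⁶ m² (ratio 4).
(1−a)S·A_cross = εσ·A_surf·T⁴  ⇒  T⁴ = (1−a)S/(4σ).
T⁴ = 0.520·161/(4·5.67×10⁻⁸) = 3.691×10⁸ K⁴.
T = (3.691×10⁸)^(1/4).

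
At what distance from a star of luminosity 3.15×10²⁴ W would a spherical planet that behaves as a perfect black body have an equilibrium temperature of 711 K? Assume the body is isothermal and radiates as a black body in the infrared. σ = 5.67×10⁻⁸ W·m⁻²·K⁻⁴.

d ≈ 2.08×10⁹ m

For an isothermal black-emitting sphere, (1−a)S·πr² = σ·4πr²·T⁴ ⇒ S = 4σT⁴/(1−a).
S = 4·5.67×10⁻⁸·(711)⁴/1.00 = 57960 W/m².
Flux falls as S = L/(4πd²), so d = √(L/(4πS)) = √(3.15×10²⁴/(4π·57960)).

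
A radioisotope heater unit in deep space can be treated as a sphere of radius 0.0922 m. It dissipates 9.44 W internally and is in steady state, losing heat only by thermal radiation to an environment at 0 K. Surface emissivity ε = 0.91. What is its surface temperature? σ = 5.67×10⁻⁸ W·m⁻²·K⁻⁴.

Steady state: internal power = radiated power, P = εσA T⁴.
Radiating area A = 4πr² = 0.1068 m².
T⁴ = P/(εσA) = 9.44/(0.91·5.67×10⁻⁸·0.1068) = 1.713×10⁹ K⁴.
T = (1.713×10⁹)^(1/4).

T ≈ 203 K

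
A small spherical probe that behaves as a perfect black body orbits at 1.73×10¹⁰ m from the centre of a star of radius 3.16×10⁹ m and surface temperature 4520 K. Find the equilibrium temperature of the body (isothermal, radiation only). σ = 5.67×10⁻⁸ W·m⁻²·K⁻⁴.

T ≈ 1370 K

The star's surface emits σT_*⁴; at distance d the flux is S = σT_*⁴(R_*/d)².
S = 5.67×10⁻⁸·(4520)⁴·(3.16×10⁹/1.73×10¹⁰)² = 7.896×10⁵ W/m².
For an isothermal sphere T⁴ = (1−a)S/(4σ) = 3.482×10¹² K⁴.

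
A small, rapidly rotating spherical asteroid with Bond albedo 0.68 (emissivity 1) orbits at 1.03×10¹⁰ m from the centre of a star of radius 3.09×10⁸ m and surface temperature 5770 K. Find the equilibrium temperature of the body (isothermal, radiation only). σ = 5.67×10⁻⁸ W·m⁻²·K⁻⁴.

The star's surface emits σT_*⁴; at distance d the flux is S = σT_*⁴(R_*/d)².
S = 5.67×10⁻⁸·(5770)⁴·(3.09×10⁸/1.03×10¹⁰)² = 56560 W/m².
For an isothermal sphere T⁴ = (1−a)S/(4σ) = 7.981×10¹⁰ K⁴.

T ≈ 532 K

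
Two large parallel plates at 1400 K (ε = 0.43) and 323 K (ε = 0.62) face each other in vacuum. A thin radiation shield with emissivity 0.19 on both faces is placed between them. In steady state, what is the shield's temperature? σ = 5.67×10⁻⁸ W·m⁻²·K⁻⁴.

In steady state the net flux on the hot side equals that on the cold side.
σ(T₁⁴−T_s⁴)/D₁ = σ(T_s⁴−T₂⁴)/D₂, with D₁ = 1/ε₁+1/ε_s−1 = 6.589, D₂ = 1/ε_s+1/ε₂−1 = 5.876.
Solve for T_s⁴: T_s⁴ = (D₂·T₁⁴ + D₁·T₂⁴)/(D₁+D₂) = 1.817×10¹² K⁴.

T_s ≈ 1160 K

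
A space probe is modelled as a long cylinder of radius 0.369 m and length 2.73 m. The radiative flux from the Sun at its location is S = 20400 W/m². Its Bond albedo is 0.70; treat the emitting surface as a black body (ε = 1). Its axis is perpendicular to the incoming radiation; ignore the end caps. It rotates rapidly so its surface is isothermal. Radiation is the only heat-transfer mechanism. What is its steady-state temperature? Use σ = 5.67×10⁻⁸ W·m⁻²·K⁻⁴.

T ≈ 431 K

At equilibrium, absorbed power = emitted power.
Absorbing cross-section = 2rL = 2.015 m²; emitting surface = 2πrL = 6.329 m² (ratio π).
(1−a)S·A_cross = εσ·A_surf·T⁴  ⇒  T⁴ = (1−a)S/(πσ).
T⁴ = 0.300·20400/(π·5.67×10⁻⁸) = 3.436×10¹⁰ K⁴.
T = (3.436×10¹⁰)^(1/4).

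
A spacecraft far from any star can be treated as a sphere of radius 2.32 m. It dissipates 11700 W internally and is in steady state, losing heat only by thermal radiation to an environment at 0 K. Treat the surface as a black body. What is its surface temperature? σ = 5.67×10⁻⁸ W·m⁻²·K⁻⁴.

Steady state: internal power = radiated power, P = εσA T⁴.
Radiating area A = 4πr² = 67.64 m².
T⁴ = P/(εσA) = 11700/(1.0·5.67×10⁻⁸·67.64) = 3.051×10⁹ K⁴.
T = (3.051×10⁹)^(1/4).

T ≈ 235 K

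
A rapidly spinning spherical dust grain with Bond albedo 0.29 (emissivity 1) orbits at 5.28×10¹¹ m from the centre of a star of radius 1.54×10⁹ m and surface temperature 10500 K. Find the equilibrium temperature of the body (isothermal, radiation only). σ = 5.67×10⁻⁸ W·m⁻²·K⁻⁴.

T ≈ 368 K

The star's surface emits σT_*⁴; at distance d the flux is S = σT_*⁴(R_*/d)².
S = 5.67×10⁻⁸·(10500)⁴·(1.54×10⁹/5.28×10¹¹)² = 5863 W/m².
For an isothermal sphere T⁴ = (1−a)S/(4σ) = 1.835×10¹⁰ K⁴.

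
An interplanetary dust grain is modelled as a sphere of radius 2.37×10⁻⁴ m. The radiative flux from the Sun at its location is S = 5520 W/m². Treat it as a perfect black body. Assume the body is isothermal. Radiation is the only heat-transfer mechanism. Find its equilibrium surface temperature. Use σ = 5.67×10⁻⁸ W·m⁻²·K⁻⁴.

At equilibrium, absorbed power = emitted power.
Absorbing cross-section = πr² = 1.765×10⁻⁷ m²; emitting surface = 4πr² = 7.058×10⁻⁷ m² (ratio 4).
S·A_cross = εσ·A_surf·T⁴  ⇒  T⁴ = S/(4σ).
T⁴ = 1.00·5520/(4·5.67×10⁻⁸) = 2.434×10¹⁰ K⁴.
T = (2.434×10¹⁰)^(1/4).

T ≈ 395 K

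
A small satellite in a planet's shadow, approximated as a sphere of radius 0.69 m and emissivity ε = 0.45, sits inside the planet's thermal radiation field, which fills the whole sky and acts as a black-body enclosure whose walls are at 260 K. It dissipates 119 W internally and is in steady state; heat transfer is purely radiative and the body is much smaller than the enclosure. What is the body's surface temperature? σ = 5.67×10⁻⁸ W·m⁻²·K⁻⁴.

For a small grey body in a large enclosure, net radiated power = εσA(T⁴ − T_w⁴).
Steady state: P = εσA(T⁴ − T_w⁴) with A = 4πr² = 5.983 m².
T⁴ = P/(εσA) + T_w⁴ = 119/(0.45·5.67×10⁻⁸·5.983) + (260)⁴
    = 7.795×10⁸ + 4.570×10⁹ = 5.349×10⁹ K⁴.

T ≈ 270 K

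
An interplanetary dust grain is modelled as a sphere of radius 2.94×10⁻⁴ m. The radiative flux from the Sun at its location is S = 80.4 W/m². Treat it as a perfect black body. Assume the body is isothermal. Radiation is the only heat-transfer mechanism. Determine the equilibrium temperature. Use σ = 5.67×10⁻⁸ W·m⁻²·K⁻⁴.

T ≈ 137 K

At equilibrium, absorbed power = emitted power.
Absorbing cross-section = πr² = 2.715×10⁻⁷ m²; emitting surface = 4πr² = 1.086×10⁻⁶ m² (ratio 4).
S·A_cross = εσ·A_surf·T⁴  ⇒  T⁴ = S/(4σ).
T⁴ = 1.00·80.4/(4·5.67×10⁻⁸) = 3.545×10⁸ K⁴.
T = (3.545×10⁸)^(1/4).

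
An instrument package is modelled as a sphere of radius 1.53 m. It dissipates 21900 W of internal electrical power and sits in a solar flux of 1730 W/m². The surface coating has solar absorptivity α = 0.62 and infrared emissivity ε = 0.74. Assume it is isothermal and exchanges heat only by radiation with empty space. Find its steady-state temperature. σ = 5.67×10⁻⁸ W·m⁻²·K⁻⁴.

T ≈ 394 K

At steady state, absorbed solar power + internal power = radiated power.
Absorbed: α·S·A_cross = 0.62·1730·7.354 = 7888 W (cross-section πr²).
Total input = 7888 + 21900 = 29790 W.
Radiated: εσ·A_surf·T⁴ with A_surf = 4πr² = 29.42 m².
T⁴ = 29790/(0.74·5.67×10⁻⁸·29.42) = 2.413×10¹⁰ K⁴.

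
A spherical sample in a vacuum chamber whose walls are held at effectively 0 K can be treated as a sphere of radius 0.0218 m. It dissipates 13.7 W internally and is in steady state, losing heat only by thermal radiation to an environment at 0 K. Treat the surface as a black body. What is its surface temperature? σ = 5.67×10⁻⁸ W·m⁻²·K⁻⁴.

Steady state: internal power = radiated power, P = εσA T⁴.
Radiating area A = 4πr² = 0.005972 m².
T⁴ = P/(εσA) = 13.7/(1.0·5.67×10⁻⁸·0.005972) = 4.046×10¹⁰ K⁴.
T = (4.046×10¹⁰)^(1/4).

T ≈ 448 K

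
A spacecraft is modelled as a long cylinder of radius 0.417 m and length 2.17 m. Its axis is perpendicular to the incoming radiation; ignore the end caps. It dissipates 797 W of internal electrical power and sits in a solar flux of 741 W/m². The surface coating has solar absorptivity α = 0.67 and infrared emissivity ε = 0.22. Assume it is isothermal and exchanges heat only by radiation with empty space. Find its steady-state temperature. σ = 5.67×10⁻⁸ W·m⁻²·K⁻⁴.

T ≈ 393 K

At steady state, absorbed solar power + internal power = radiated power.
Absorbed: α·S·A_cross = 0.67·741·1.810 = 898.5 W (cross-section 2rL).
Total input = 898.5 + 797 = 1696 W.
Radiated: εσ·A_surf·T⁴ with A_surf = 2πrL = 5.686 m².
T⁴ = 1696/(0.22·5.67×10⁻⁸·5.686) = 2.391×10¹⁰ K⁴.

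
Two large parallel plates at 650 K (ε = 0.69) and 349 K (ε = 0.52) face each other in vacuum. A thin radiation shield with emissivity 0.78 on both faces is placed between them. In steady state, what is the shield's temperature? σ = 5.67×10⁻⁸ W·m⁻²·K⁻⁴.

In steady state the net flux on the hot side equals that on the cold side.
σ(T₁⁴−T_s⁴)/D₁ = σ(T_s⁴−T₂⁴)/D₂, with D₁ = 1/ε₁+1/ε_s−1 = 1.731, D₂ = 1/ε_s+1/ε₂−1 = 2.205.
Solve for T_s⁴: T_s⁴ = (D₂·T₁⁴ + D₁·T₂⁴)/(D₁+D₂) = 1.065×10¹¹ K⁴.

T_s ≈ 571 K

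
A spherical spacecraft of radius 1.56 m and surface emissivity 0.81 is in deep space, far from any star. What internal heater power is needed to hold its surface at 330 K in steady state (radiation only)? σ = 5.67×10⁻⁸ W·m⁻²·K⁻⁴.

P = εσ·4πr²·T⁴.
4πr² = 30.58 m²; T⁴ = 1.186×10¹⁰ K⁴.
P = 0.81·5.67×10⁻⁸·30.58·1.186×10¹⁰.

P ≈ 16700 W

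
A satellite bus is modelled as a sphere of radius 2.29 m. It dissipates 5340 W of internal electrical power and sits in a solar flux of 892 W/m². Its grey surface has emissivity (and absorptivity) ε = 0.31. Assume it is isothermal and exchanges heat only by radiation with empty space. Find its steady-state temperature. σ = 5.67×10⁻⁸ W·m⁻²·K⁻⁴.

T ≈ 304 K

At steady state, absorbed solar power + internal power = radiated power.
Absorbed: α·S·A_cross = 0.31·892·16.47 = 4556 W (cross-section πr²).
Total input = 4556 + 5340 = 9896 W.
Radiated: εσ·A_surf·T⁴ with A_surf = 4πr² = 65.90 m².
T⁴ = 9896/(0.31·5.67×10⁻⁸·65.90) = 8.543×10⁹ K⁴.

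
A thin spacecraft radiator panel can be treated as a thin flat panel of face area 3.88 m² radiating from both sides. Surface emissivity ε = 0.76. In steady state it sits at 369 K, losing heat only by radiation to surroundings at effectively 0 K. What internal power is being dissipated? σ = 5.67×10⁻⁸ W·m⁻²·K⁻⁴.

P ≈ 6200 W

Steady state: P = εσA T⁴.
A = 2·3.88 = 7.760 m²; T⁴ = (369)⁴ = 1.854×10¹⁰ K⁴.
P = 0.76 × 5.67×10⁻⁸ × 7.760 × 1.854×10¹⁰.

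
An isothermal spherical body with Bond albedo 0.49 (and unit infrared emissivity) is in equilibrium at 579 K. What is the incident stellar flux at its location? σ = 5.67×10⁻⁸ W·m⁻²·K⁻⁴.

S ≈ 50000 W/m²

(1−a)S·πr² = σ·4πr²·T⁴ ⇒ S = 4σT⁴/(1−a).
S = 4·5.67×10⁻⁸·1.124×10¹¹/0.510.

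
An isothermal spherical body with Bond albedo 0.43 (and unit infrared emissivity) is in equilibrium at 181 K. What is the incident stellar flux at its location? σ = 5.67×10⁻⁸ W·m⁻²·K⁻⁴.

(1−a)S·πr² = σ·4πr²·T⁴ ⇒ S = 4σT⁴/(1−a).
S = 4·5.67×10⁻⁸·1.073×10⁹/0.570.

S ≈ 427 W/m²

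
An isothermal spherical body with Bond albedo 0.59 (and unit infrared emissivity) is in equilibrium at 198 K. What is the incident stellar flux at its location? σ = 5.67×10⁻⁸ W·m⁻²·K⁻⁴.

S ≈ 850 W/m²

(1−a)S·πr² = σ·4πr²·T⁴ ⇒ S = 4σT⁴/(1−a).
S = 4·5.67×10⁻⁸·1.537×10⁹/0.410.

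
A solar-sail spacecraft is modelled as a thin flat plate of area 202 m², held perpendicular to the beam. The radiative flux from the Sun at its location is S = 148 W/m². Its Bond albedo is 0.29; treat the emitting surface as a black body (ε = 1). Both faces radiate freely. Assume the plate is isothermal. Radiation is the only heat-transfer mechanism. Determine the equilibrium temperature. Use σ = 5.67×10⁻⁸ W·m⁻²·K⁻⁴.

T ≈ 174 K

At equilibrium, absorbed power = emitted power.
Absorbing cross-section = A = 202.0 m²; emitting surface = 2A = 404.0 m² (ratio 2).
(1−a)S·A_cross = εσ·A_surf·T⁴  ⇒  T⁴ = (1−a)S/(2σ).
T⁴ = 0.710·148/(2·5.67×10⁻⁸) = 9.266×10⁸ K⁴.
T = (9.266×10⁸)^(1/4).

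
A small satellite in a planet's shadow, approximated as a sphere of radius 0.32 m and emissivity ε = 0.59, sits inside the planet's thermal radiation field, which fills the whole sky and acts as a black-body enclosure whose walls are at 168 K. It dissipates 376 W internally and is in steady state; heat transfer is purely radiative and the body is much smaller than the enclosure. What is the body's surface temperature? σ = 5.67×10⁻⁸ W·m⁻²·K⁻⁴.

T ≈ 312 K

For a small grey body in a large enclosure, net radiated power = εσA(T⁴ − T_w⁴).
Steady state: P = εσA(T⁴ − T_w⁴) with A = 4πr² = 1.287 m².
T⁴ = P/(εσA) + T_w⁴ = 376/(0.59·5.67×10⁻⁸·1.287) + (168)⁴
    = 8.735×10⁹ + 7.966×10⁸ = 9.531×10⁹ K⁴.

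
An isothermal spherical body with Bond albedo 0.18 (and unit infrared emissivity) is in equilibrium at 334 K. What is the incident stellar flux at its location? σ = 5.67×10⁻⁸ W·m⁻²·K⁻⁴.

S ≈ 3440 W/m²

(1−a)S·πr² = σ·4πr²·T⁴ ⇒ S = 4σT⁴/(1−a).
S = 4·5.67×10⁻⁸·1.244×10¹⁰/0.820.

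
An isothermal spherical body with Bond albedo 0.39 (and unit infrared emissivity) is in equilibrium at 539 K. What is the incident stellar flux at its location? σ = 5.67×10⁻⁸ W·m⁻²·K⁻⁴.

(1−a)S·πr² = σ·4πr²·T⁴ ⇒ S = 4σT⁴/(1−a).
S = 4·5.67×10⁻⁸·8.440×10¹⁰/0.610.

S ≈ 31400 W/m²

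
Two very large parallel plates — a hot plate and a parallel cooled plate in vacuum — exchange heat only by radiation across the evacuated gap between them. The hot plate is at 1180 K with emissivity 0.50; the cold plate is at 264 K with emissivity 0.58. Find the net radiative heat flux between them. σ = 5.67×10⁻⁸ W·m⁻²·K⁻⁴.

For two infinite grey parallel plates, q = σ(T₁⁴ − T₂⁴)/(1/ε₁ + 1/ε₂ − 1).
T₁⁴ − T₂⁴ = 1.939×10¹² − 4.858×10⁹ = 1.934×10¹² K⁴.
1/ε₁ + 1/ε₂ − 1 = 2.000 + 1.724 − 1 = 2.724.
q = 5.67×10⁻⁸ × 1.934×10¹² / 2.724.

q ≈ 40300 W/m²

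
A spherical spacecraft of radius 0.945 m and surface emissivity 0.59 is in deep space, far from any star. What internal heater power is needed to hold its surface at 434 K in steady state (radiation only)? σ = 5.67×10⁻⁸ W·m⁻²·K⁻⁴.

P = εσ·4πr²·T⁴.
4πr² = 11.22 m²; T⁴ = 3.548×10¹⁰ K⁴.
P = 0.59·5.67×10⁻⁸·11.22·3.548×10¹⁰.

P ≈ 13300 W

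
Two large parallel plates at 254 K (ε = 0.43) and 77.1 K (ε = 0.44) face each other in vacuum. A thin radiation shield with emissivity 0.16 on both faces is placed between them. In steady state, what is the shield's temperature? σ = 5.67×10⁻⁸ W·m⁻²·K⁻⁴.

In steady state the net flux on the hot side equals that on the cold side.
σ(T₁⁴−T_s⁴)/D₁ = σ(T_s⁴−T₂⁴)/D₂, with D₁ = 1/ε₁+1/ε_s−1 = 7.576, D₂ = 1/ε_s+1/ε₂−1 = 7.523.
Solve for T_s⁴: T_s⁴ = (D₂·T₁⁴ + D₁·T₂⁴)/(D₁+D₂) = 2.092×10⁹ K⁴.

T_s ≈ 214 K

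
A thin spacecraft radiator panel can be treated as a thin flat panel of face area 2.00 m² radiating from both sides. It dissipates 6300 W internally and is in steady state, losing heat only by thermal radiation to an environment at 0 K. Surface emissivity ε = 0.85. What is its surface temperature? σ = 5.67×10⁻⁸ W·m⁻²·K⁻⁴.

T ≈ 425 K

Steady state: internal power = radiated power, P = εσA T⁴.
Radiating area A = 2·2.00 = 4.000 m².
T⁴ = P/(εσA) = 6300/(0.85·5.67×10⁻⁸·4.000) = 3.268×10¹⁰ K⁴.
T = (3.268×10¹⁰)^(1/4).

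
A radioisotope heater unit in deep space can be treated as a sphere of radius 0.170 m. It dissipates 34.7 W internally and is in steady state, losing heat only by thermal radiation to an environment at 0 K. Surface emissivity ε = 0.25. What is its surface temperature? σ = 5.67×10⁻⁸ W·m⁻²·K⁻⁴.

T ≈ 287 K

Steady state: internal power = radiated power, P = εσA T⁴.
Radiating area A = 4πr² = 0.3632 m².
T⁴ = P/(εσA) = 34.7/(0.25·5.67×10⁻⁸·0.3632) = 6.741×10⁹ K⁴.
T = (6.741×10⁹)^(1/4).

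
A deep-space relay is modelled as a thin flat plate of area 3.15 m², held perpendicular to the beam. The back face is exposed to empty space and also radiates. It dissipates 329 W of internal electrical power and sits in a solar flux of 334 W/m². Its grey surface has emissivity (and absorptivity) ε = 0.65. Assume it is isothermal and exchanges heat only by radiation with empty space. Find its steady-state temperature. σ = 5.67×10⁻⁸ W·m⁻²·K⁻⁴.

At steady state, absorbed solar power + internal power = radiated power.
Absorbed: α·S·A_cross = 0.65·334·3.150 = 683.9 W (cross-section A).
Total input = 683.9 + 329 = 1013 W.
Radiated: εσ·A_surf·T⁴ with A_surf = 2A = 6.300 m².
T⁴ = 1013/(0.65·5.67×10⁻⁸·6.300) = 4.362×10⁹ K⁴.

T ≈ 257 K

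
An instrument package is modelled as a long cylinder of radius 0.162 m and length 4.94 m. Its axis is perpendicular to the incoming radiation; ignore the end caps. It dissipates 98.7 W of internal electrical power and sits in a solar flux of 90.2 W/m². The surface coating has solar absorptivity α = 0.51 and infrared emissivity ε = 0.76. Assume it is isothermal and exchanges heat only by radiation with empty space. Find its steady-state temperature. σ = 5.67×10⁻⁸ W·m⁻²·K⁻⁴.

T ≈ 168 K

At steady state, absorbed solar power + internal power = radiated power.
Absorbed: α·S·A_cross = 0.51·90.2·1.601 = 73.63 W (cross-section 2rL).
Total input = 73.63 + 98.7 = 172.3 W.
Radiated: εσ·A_surf·T⁴ with A_surf = 2πrL = 5.028 m².
T⁴ = 172.3/(0.76·5.67×10⁻⁸·5.028) = 7.953×10⁸ K⁴.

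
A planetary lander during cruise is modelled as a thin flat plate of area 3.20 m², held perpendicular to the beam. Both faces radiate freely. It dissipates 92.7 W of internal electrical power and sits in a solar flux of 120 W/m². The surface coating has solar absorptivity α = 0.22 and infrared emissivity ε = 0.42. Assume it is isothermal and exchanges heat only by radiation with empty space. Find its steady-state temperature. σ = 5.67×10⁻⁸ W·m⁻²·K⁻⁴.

T ≈ 185 K

At steady state, absorbed solar power + internal power = radiated power.
Absorbed: α·S·A_cross = 0.22·120·3.200 = 84.48 W (cross-section A).
Total input = 84.48 + 92.7 = 177.2 W.
Radiated: εσ·A_surf·T⁴ with A_surf = 2A = 6.400 m².
T⁴ = 177.2/(0.42·5.67×10⁻⁸·6.400) = 1.163×10⁹ K⁴.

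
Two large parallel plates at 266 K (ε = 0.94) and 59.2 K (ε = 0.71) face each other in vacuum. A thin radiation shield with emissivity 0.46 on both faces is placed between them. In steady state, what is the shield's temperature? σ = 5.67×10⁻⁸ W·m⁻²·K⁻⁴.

In steady state the net flux on the hot side equals that on the cold side.
σ(T₁⁴−T_s⁴)/D₁ = σ(T_s⁴−T₂⁴)/D₂, with D₁ = 1/ε₁+1/ε_s−1 = 2.238, D₂ = 1/ε_s+1/ε₂−1 = 2.582.
Solve for T_s⁴: T_s⁴ = (D₂·T₁⁴ + D₁·T₂⁴)/(D₁+D₂) = 2.688×10⁹ K⁴.

T_s ≈ 228 K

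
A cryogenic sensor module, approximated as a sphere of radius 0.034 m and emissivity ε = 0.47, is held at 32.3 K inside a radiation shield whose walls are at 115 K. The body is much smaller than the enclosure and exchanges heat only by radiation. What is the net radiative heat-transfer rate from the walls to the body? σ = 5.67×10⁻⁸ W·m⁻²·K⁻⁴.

P_net ≈ 0.0673 W

For a small grey body in a large enclosure: P_net = εσA(T_body⁴ − T_wall⁴).
A = 4πr² = 0.01453 m²; T_body⁴ − T_wall⁴ = 1.088×10⁶ − 1.749×10⁸ = -1.738×10⁸ K⁴.
|P_net| = 0.47·5.67×10⁻⁸·0.01453·1.738×10⁸.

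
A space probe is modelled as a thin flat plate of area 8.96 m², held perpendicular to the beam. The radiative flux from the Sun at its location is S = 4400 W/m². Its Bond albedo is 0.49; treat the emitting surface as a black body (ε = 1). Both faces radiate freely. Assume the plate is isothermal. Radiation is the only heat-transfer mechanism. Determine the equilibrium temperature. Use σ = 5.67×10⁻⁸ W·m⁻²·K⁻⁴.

T ≈ 375 K

At equilibrium, absorbed power = emitted power.
Absorbing cross-section = A = 8.960 m²; emitting surface = 2A = 17.92 m² (ratio 2).
(1−a)S·A_cross = εσ·A_surf·T⁴  ⇒  T⁴ = (1−a)S/(2σ).
T⁴ = 0.510·4400/(2·5.67×10⁻⁸) = 1.979×10¹⁰ K⁴.
T = (1.979×10¹⁰)^(1/4).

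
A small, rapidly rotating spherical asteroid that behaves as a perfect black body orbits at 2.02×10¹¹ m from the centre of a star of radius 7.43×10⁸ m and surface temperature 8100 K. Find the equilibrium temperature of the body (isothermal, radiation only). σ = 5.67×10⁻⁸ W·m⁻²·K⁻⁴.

T ≈ 347 K

The star's surface emits σT_*⁴; at distance d the flux is S = σT_*⁴(R_*/d)².
S = 5.67×10⁻⁸·(8100)⁴·(7.43×10⁸/2.02×10¹¹)² = 3302 W/m².
For an isothermal sphere T⁴ = (1−a)S/(4σ) = 1.456×10¹⁰ K⁴.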